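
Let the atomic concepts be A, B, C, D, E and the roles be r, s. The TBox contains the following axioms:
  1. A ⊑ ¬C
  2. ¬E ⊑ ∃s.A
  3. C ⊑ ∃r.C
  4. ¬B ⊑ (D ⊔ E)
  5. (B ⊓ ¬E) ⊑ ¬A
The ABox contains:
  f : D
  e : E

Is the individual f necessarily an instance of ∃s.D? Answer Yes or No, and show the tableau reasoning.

No

1. f : ∃s.D?  L(f) = {D} ∪ {∀s.¬D}
   open: L(f) ⊇ {B, D, E, ¬A, ¬C, …} — f ∉ ∃s.D possible
2. Hence f : ∃s.D: not entailed.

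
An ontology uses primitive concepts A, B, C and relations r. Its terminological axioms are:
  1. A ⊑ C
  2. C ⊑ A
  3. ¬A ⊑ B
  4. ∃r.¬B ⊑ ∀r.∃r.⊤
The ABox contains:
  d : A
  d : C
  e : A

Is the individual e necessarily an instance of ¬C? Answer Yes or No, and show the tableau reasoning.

1. e : ¬C?  L(e) = {A} ∪ {C}
   open: L(e) ⊇ {A, C, ∀r.B} — e ∉ ¬C possible
2. Hence e : ¬C: not entailed.

No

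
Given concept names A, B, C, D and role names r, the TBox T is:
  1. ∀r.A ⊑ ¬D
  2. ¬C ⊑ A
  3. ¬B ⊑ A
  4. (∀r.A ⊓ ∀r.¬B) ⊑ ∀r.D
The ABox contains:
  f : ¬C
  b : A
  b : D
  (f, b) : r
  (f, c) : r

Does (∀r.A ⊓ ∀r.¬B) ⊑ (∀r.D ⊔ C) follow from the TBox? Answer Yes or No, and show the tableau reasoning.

1. (∀r.A ⊓ ∀r.¬B) ⊑ (∀r.D ⊔ C)  ⇔  ((∀r.A ⊓ ∀r.¬B) ⊓ (∃r.¬D ⊓ ¬C)) unsat w.r.t. T
   all branches close; clash {D, ¬D} at an ∃-successor
2. Hence (∀r.A ⊓ ∀r.¬B) ⊑ (∀r.D ⊔ C): entailed.

Yes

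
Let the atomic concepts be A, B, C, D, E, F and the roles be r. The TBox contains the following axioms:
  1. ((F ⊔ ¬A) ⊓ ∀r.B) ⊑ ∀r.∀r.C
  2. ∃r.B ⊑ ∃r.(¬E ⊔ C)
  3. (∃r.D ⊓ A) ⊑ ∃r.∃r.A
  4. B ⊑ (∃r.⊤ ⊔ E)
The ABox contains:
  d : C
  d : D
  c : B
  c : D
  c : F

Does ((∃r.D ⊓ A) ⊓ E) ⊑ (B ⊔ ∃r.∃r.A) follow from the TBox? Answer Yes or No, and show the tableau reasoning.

1. ((∃r.D ⊓ A) ⊓ E) ⊑ (B ⊔ ∃r.∃r.A)  ⇔  (((∃r.D ⊓ A) ⊓ E) ⊓ (¬B ⊓ ∀r.∀r.¬A)) unsat w.r.t. T
   all branches close; clash {A, ¬A} at an ∃-successor
2. Hence ((∃r.D ⊓ A) ⊓ E) ⊑ (B ⊔ ∃r.∃r.A): entailed.

Yes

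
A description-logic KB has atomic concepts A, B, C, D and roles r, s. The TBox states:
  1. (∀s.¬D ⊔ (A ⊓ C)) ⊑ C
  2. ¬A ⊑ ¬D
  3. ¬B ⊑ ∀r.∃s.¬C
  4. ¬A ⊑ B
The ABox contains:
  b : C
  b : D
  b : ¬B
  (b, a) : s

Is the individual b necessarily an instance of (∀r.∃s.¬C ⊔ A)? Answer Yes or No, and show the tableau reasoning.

1. b : (∀r.∃s.¬C ⊔ A)?  L(b) = {C, D, ¬B} ∪ {(∃r.∀s.C ⊓ ¬A)}
   clash {B, ¬B} at b — b ∈ (∀r.∃s.¬C ⊔ A)
2. Hence b : (∀r.∃s.¬C ⊔ A): entailed.

Yes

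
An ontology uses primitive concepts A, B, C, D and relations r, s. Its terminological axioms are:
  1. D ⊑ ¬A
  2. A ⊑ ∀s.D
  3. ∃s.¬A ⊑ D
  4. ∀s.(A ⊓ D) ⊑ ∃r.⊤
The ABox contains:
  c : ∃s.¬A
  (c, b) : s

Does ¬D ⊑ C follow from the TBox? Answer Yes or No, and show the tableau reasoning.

No

1. ¬D ⊑ C  ⇔  (¬D ⊓ ¬C) unsat w.r.t. T
   open: L(x₀) ⊇ {¬A, ¬C, ¬D, ∀s.A, ∃s.(¬A ⊔ ¬D)} (+ ∃-successors)
2. Hence ¬D ⊑ C: not entailed.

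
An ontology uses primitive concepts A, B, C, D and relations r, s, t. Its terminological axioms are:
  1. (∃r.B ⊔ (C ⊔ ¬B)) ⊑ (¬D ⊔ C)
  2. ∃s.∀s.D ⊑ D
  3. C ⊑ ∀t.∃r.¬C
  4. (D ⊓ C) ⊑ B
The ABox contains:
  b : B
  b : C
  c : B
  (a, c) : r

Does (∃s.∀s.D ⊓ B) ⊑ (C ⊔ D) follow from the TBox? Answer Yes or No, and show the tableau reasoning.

1. (∃s.∀s.D ⊓ B) ⊑ (C ⊔ D)  ⇔  ((∃s.∀s.D ⊓ B) ⊓ (¬C ⊓ ¬D)) unsat w.r.t. T
   all branches close; clash {D, ¬D} at x₀
2. Hence (∃s.∀s.D ⊓ B) ⊑ (C ⊔ D): entailed.

Yes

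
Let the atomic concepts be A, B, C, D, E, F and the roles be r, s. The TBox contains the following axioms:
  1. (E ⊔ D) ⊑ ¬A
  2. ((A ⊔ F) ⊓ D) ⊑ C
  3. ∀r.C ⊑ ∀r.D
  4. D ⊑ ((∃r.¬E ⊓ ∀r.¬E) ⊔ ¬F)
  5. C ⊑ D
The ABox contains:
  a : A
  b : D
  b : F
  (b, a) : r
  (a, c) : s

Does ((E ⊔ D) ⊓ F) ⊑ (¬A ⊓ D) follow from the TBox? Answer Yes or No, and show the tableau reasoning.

1. ((E ⊔ D) ⊓ F) ⊑ (¬A ⊓ D)  ⇔  (((E ⊔ D) ⊓ F) ⊓ (A ⊔ ¬D)) unsat w.r.t. T
   apply at x₀: (E ⊔ D)⊑¬A
   open: L(x₀) ⊇ {E, F, ¬A, ¬C, ¬D, …} (+ ∃-successors)
2. Hence ((E ⊔ D) ⊓ F) ⊑ (¬A ⊓ D): not entailed.

No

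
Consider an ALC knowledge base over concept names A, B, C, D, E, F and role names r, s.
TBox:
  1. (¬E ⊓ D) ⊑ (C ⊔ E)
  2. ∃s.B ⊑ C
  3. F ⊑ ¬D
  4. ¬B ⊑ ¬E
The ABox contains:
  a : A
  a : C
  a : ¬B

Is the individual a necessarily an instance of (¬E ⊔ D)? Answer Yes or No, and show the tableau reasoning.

1. a : (¬E ⊔ D)?  L(a) = {A, C, ¬B} ∪ {(E ⊓ ¬D)}
   clash {E, ¬E} at a — a ∈ (¬E ⊔ D)
2. Hence a : (¬E ⊔ D): entailed.

Yes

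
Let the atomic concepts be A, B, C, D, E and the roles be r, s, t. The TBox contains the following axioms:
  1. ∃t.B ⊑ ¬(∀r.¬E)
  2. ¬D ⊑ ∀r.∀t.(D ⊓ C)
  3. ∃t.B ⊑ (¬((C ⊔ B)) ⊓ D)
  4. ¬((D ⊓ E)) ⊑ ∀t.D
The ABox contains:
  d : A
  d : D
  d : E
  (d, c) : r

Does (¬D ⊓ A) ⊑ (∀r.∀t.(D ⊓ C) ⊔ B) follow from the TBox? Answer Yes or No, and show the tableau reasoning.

Yes

1. (¬D ⊓ A) ⊑ (∀r.∀t.(D ⊓ C) ⊔ B)  ⇔  ((¬D ⊓ A) ⊓ (∃r.∃t.(¬D ⊔ ¬C) ⊓ ¬B)) unsat w.r.t. T
   all branches close; clash {D, ¬D} at x₀
2. Hence (¬D ⊓ A) ⊑ (∀r.∀t.(D ⊓ C) ⊔ B): entailed.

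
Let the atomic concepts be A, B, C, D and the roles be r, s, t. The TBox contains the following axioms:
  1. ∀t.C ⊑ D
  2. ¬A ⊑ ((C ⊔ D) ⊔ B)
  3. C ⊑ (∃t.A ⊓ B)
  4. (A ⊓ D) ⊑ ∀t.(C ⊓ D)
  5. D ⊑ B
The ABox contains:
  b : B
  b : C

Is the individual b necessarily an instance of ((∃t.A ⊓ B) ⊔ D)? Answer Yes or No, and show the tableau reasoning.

Yes

1. b : ((∃t.A ⊓ B) ⊔ D)?  L(b) = {B, C} ∪ {((∀t.¬A ⊔ ¬B) ⊓ ¬D)}
   clash {B, ¬B} at b — b ∈ ((∃t.A ⊓ B) ⊔ D)
2. Hence b : ((∃t.A ⊓ B) ⊔ D): entailed.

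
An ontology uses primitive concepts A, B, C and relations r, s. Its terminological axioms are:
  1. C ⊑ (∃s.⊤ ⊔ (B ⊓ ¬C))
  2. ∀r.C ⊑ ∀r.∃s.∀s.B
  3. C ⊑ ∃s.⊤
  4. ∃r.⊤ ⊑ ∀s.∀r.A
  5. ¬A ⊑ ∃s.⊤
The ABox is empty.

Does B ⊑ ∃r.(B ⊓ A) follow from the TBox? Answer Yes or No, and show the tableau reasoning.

No

1. B ⊑ ∃r.(B ⊓ A)  ⇔  (B ⊓ ∀r.(¬B ⊔ ¬A)) unsat w.r.t. T
   open: L(x₀) ⊇ {A, B, ¬C, ∀r.(¬B ⊔ ¬A), ∀r.∃s.∀s.B, …}
2. Hence B ⊑ ∃r.(B ⊓ A): not entailed.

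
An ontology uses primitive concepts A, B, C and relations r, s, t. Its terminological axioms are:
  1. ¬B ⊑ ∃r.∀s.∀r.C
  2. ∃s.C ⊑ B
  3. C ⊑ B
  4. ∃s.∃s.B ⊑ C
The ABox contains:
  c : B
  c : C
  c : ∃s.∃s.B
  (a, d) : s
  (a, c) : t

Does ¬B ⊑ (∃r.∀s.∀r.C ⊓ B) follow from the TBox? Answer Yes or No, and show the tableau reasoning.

1. ¬B ⊑ (∃r.∀s.∀r.C ⊓ B)  ⇔  (¬B ⊓ (∀r.∃s.∃r.¬C ⊔ ¬B)) unsat w.r.t. T
   apply at x₀: ¬B⊑∃r.∀s.∀r.C
   open: L(x₀) ⊇ {¬B, ¬C, ∀s.¬C, ∀s.∀s.¬B, ∃r.∀s.∀r.C} (+ ∃-successors)
2. Hence ¬B ⊑ (∃r.∀s.∀r.C ⊓ B): not entailed.

No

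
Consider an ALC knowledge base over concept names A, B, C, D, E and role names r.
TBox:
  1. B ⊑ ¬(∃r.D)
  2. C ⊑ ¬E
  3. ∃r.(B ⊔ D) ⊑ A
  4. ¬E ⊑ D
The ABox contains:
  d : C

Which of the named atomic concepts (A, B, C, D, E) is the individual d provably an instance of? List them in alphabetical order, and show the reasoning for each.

1. d : A?  L(d) = {C} ∪ {¬A}
   apply at d: C⊑¬E
   open: L(d) ⊇ {C, D, ¬A, ¬B, ¬E, …} — d ∉ A possible
2. d : B?  L(d) = {C} ∪ {¬B}
   apply at d: C⊑¬E
   open: L(d) ⊇ {C, D, ¬B, ¬E, ∀r.(¬B ⊓ ¬D)} — d ∉ B possible
3. d : C?  L(d) = {C} ∪ {¬C}
   clash {C, ¬C} at d — d ∈ C
4. d : D?  L(d) = {C} ∪ {¬D}
   clash {D, ¬D} at d — d ∈ D
5. d : E?  L(d) = {C} ∪ {¬E}
   apply at d: ¬E⊑D
   open: L(d) ⊇ {C, D, ¬B, ¬E, ∀r.(¬B ⊓ ¬D)} — d ∉ E possible
6. Entailed for d: {C, D}

{C, D}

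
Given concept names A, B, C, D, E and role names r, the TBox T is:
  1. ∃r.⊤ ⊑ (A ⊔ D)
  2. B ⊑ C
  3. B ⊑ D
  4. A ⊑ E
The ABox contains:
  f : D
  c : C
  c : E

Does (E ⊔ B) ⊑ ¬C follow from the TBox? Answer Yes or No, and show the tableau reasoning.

1. (E ⊔ B) ⊑ ¬C  ⇔  ((E ⊔ B) ⊓ C) unsat w.r.t. T
   open: L(x₀) ⊇ {C, E, ¬B, ∀r.⊥}
2. Hence (E ⊔ B) ⊑ ¬C: not entailed.

No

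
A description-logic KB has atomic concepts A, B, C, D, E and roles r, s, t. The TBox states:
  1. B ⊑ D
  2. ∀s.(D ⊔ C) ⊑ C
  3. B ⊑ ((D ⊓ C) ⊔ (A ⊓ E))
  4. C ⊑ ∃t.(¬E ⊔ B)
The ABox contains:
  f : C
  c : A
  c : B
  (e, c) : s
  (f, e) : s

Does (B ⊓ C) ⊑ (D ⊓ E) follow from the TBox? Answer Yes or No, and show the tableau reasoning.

No

1. (B ⊓ C) ⊑ (D ⊓ E)  ⇔  ((B ⊓ C) ⊓ (¬D ⊔ ¬E)) unsat w.r.t. T
   apply at x₀: B⊑D; B⊑((D ⊓ C) ⊔ (A ⊓ E)); C⊑∃t.(¬E ⊔ B)
   open: L(x₀) ⊇ {B, C, D, ¬E, ∃t.(¬E ⊔ B)} (+ ∃-successors)
2. Hence (B ⊓ C) ⊑ (D ⊓ E): not entailed.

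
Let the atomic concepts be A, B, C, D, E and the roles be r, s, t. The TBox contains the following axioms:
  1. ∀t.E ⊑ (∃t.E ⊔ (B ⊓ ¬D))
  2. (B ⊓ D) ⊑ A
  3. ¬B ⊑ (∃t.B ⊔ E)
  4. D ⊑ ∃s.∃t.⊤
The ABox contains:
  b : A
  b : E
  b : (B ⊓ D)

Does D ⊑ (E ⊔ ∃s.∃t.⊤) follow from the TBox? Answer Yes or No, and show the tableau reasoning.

Yes

1. D ⊑ (E ⊔ ∃s.∃t.⊤)  ⇔  (D ⊓ (¬E ⊓ ∀s.∀t.⊥)) unsat w.r.t. T
   all branches close; clash {E, ¬E} at x₀
2. Hence D ⊑ (E ⊔ ∃s.∃t.⊤): entailed.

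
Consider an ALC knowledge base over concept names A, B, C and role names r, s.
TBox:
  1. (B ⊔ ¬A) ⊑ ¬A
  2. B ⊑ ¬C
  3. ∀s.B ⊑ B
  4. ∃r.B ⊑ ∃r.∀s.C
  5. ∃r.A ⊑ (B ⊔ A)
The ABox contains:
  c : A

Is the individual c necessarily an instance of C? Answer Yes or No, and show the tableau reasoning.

1. c : C?  L(c) = {A} ∪ {¬C}
   open: L(c) ⊇ {A, ¬B, ¬C, ∀r.¬A, ∀r.¬B, …} (+ ∃-successors) — c ∉ C possible
2. Hence c : C: not entailed.

No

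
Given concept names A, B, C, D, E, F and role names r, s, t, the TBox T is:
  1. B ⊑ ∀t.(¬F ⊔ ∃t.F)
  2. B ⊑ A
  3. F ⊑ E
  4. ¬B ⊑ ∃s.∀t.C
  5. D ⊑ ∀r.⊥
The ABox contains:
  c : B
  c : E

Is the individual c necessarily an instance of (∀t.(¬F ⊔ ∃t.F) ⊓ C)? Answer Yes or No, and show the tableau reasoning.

1. c : (∀t.(¬F ⊔ ∃t.F) ⊓ C)?  L(c) = {B, E} ∪ {(∃t.(F ⊓ ∀t.¬F) ⊔ ¬C)}
   apply at c: B⊑∀t.(¬F ⊔ ∃t.F); B⊑A
   open: L(c) ⊇ {A, B, E, ¬C, ¬D, …} — c ∉ (∀t.(¬F ⊔ ∃t.F) ⊓ C) possible
2. Hence c : (∀t.(¬F ⊔ ∃t.F) ⊓ C): not entailed.

No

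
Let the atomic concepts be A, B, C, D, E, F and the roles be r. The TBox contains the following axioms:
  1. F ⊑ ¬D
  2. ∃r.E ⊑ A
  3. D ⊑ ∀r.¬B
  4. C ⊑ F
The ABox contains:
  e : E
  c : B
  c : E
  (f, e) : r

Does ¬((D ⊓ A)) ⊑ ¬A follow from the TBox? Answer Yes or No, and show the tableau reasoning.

No

1. ¬((D ⊓ A)) ⊑ ¬A  ⇔  ((¬D ⊔ ¬A) ⊓ A) unsat w.r.t. T
   open: L(x₀) ⊇ {A, ¬C, ¬D}
2. Hence ¬((D ⊓ A)) ⊑ ¬A: not entailed.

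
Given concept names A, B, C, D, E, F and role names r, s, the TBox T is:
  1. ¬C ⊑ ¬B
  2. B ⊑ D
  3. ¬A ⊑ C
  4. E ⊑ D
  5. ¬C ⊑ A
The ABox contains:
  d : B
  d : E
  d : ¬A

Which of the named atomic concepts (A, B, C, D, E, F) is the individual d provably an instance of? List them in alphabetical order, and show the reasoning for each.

{B, C, D, E}

1. d : A?  L(d) = {B, E, ¬A} ∪ {¬A}
   apply at d: B⊑D; ¬A⊑C; E⊑D
   open: L(d) ⊇ {B, C, D, E, ¬A} — d ∉ A possible
2. d : B?  L(d) = {B, E, ¬A} ∪ {¬B}
   clash {B, ¬B} at d — d ∈ B
3. d : C?  L(d) = {B, E, ¬A} ∪ {¬C}
   clash {C, ¬C} at d — d ∈ C
4. d : D?  L(d) = {B, E, ¬A} ∪ {¬D}
   clash {D, ¬D} at d — d ∈ D
5. d : E?  L(d) = {B, E, ¬A} ∪ {¬E}
   clash {E, ¬E} at d — d ∈ E
6. d : F?  L(d) = {B, E, ¬A} ∪ {¬F}
   apply at d: B⊑D; ¬A⊑C; E⊑D
   open: L(d) ⊇ {B, C, D, E, ¬A, …} — d ∉ F possible
7. Entailed for d: {B, C, D, E}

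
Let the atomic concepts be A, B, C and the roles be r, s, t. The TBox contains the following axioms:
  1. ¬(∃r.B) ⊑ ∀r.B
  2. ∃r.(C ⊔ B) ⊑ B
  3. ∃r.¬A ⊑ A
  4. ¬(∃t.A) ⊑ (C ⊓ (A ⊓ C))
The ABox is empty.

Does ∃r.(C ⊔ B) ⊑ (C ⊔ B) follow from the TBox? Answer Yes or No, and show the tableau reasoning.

Yes

1. ∃r.(C ⊔ B) ⊑ (C ⊔ B)  ⇔  (∃r.(C ⊔ B) ⊓ (¬C ⊓ ¬B)) unsat w.r.t. T
   all branches close; clash {C, ¬C} at x₀
2. Hence ∃r.(C ⊔ B) ⊑ (C ⊔ B): entailed.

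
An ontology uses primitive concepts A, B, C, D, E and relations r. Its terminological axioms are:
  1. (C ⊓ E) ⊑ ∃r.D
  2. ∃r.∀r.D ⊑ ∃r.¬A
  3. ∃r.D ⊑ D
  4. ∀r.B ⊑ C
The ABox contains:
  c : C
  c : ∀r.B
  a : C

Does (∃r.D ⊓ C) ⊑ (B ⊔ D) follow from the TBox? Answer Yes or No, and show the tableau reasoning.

1. (∃r.D ⊓ C) ⊑ (B ⊔ D)  ⇔  ((∃r.D ⊓ C) ⊓ (¬B ⊓ ¬D)) unsat w.r.t. T
   all branches close; clash {D, ¬D} at x₀
2. Hence (∃r.D ⊓ C) ⊑ (B ⊔ D): entailed.

Yes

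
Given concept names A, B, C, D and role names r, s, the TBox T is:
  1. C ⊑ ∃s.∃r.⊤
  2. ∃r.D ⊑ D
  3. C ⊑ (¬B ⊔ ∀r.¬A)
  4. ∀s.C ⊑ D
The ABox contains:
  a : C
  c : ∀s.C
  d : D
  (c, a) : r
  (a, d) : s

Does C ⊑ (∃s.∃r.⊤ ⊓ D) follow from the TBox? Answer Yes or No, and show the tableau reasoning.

1. C ⊑ (∃s.∃r.⊤ ⊓ D)  ⇔  (C ⊓ (∀s.∀r.⊥ ⊔ ¬D)) unsat w.r.t. T
   apply at x₀: C⊑∃s.∃r.⊤; C⊑(¬B ⊔ ∀r.¬A)
   open: L(x₀) ⊇ {C, ¬B, ¬D, ∀r.¬D, ∃s.¬C, …} (+ ∃-successors)
2. Hence C ⊑ (∃s.∃r.⊤ ⊓ D): not entailed.

No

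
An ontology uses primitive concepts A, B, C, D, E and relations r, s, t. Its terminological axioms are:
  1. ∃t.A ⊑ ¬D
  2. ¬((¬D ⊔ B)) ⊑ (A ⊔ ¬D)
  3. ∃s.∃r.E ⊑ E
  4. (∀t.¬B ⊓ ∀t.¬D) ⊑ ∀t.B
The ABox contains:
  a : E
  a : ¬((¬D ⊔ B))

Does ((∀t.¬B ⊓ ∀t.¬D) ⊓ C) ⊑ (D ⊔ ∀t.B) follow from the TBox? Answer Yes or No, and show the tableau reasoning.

1. ((∀t.¬B ⊓ ∀t.¬D) ⊓ C) ⊑ (D ⊔ ∀t.B)  ⇔  (((∀t.¬B ⊓ ∀t.¬D) ⊓ C) ⊓ (¬D ⊓ ∃t.¬B)) unsat w.r.t. T
   all branches close; clash {B, ¬B} at an ∃-successor
2. Hence ((∀t.¬B ⊓ ∀t.¬D) ⊓ C) ⊑ (D ⊔ ∀t.B): entailed.

Yes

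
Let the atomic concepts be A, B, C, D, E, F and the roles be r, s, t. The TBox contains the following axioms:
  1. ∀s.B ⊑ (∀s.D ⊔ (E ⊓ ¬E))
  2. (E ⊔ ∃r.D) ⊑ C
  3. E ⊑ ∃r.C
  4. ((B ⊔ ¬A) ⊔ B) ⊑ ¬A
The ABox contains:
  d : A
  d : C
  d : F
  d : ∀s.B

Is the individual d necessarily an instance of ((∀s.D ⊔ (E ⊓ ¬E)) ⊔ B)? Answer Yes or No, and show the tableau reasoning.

Yes

1. d : ((∀s.D ⊔ (E ⊓ ¬E)) ⊔ B)?  L(d) = {A, C, F, ∀s.B} ∪ {((∃s.¬D ⊓ (¬E ⊔ E)) ⊓ ¬B)}
   clash {A, ¬A} at d — d ∈ ((∀s.D ⊔ (E ⊓ ¬E)) ⊔ B)
2. Hence d : ((∀s.D ⊔ (E ⊓ ¬E)) ⊔ B): entailed.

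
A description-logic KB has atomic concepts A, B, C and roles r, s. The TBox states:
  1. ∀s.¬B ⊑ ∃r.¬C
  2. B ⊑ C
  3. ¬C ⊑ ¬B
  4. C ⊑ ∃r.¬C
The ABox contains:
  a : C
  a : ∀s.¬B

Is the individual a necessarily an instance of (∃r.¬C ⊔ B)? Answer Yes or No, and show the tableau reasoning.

Yes

1. a : (∃r.¬C ⊔ B)?  L(a) = {C, ∀s.¬B} ∪ {(∀r.C ⊓ ¬B)}
   clash {C, ¬C} at an ∃-successor — a ∈ (∃r.¬C ⊔ B)
2. Hence a : (∃r.¬C ⊔ B): entailed.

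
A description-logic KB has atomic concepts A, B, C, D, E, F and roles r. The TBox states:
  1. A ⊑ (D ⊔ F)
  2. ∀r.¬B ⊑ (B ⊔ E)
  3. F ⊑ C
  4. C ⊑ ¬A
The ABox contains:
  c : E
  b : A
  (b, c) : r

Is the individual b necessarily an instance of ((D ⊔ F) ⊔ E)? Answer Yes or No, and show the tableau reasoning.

Yes

1. b : ((D ⊔ F) ⊔ E)?  L(b) = {A} ∪ {((¬D ⊓ ¬F) ⊓ ¬E)}
   clash {F, ¬F} at b — b ∈ ((D ⊔ F) ⊔ E)
2. Hence b : ((D ⊔ F) ⊔ E): entailed.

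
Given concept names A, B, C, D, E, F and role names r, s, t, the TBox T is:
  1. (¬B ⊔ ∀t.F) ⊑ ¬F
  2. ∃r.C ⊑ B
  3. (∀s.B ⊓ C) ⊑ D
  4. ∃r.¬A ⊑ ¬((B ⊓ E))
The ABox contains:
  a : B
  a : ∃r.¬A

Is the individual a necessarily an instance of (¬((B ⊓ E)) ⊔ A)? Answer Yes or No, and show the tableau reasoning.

Yes

1. a : (¬((B ⊓ E)) ⊔ A)?  L(a) = {B, ∃r.¬A} ∪ {((B ⊓ E) ⊓ ¬A)}
   clash {E, ¬E} at a — a ∈ (¬((B ⊓ E)) ⊔ A)
2. Hence a : (¬((B ⊓ E)) ⊔ A): entailed.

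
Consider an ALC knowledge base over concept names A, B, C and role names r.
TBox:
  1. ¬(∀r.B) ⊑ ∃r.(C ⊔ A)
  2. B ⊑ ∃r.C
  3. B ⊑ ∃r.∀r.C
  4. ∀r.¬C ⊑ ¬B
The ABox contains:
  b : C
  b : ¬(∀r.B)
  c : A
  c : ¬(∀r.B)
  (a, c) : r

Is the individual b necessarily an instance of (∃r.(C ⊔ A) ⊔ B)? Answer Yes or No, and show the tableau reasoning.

Yes

1. b : (∃r.(C ⊔ A) ⊔ B)?  L(b) = {C, ¬(∀r.B)} ∪ {(∀r.(¬C ⊓ ¬A) ⊓ ¬B)}
   clash {A, ¬A} at an ∃-successor — b ∈ (∃r.(C ⊔ A) ⊔ B)
2. Hence b : (∃r.(C ⊔ A) ⊔ B): entailed.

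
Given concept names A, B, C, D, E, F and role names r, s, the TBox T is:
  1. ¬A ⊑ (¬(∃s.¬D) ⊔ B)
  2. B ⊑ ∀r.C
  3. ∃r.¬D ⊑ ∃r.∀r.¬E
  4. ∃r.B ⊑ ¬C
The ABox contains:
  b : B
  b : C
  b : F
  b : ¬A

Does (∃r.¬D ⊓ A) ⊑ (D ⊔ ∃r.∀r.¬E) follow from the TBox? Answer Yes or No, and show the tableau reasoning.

1. (∃r.¬D ⊓ A) ⊑ (D ⊔ ∃r.∀r.¬E)  ⇔  ((∃r.¬D ⊓ A) ⊓ (¬D ⊓ ∀r.∃r.E)) unsat w.r.t. T
   all branches close; clash {C, ¬C} at an ∃-successor
2. Hence (∃r.¬D ⊓ A) ⊑ (D ⊔ ∃r.∀r.¬E): entailed.

Yes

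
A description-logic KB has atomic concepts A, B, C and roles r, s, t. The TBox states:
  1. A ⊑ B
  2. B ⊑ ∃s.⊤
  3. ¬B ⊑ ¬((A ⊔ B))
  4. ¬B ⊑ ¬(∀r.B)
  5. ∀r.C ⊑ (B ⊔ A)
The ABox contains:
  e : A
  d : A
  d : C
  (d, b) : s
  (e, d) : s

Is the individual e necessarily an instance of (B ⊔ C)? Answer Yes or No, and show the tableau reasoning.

Yes

1. e : (B ⊔ C)?  L(e) = {A} ∪ {(¬B ⊓ ¬C)}
   clash {B, ¬B} at e — e ∈ (B ⊔ C)
2. Hence e : (B ⊔ C): entailed.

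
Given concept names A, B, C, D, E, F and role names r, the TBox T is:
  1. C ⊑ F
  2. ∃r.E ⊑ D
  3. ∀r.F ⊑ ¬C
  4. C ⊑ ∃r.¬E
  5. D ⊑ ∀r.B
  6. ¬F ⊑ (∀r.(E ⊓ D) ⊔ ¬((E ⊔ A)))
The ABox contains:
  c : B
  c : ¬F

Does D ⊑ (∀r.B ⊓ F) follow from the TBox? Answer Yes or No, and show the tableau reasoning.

No

1. D ⊑ (∀r.B ⊓ F)  ⇔  (D ⊓ (∃r.¬B ⊔ ¬F)) unsat w.r.t. T
   apply at x₀: D⊑∀r.B
   open: L(x₀) ⊇ {D, ¬C, ¬F, ∀r.(E ⊓ D), ∀r.B}
2. Hence D ⊑ (∀r.B ⊓ F): not entailed.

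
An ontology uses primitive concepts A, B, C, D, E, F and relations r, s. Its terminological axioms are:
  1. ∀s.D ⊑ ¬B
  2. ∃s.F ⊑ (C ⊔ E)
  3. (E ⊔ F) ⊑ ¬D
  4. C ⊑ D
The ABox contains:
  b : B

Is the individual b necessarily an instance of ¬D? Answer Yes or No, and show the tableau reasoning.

1. b : ¬D?  L(b) = {B} ∪ {D}
   open: L(b) ⊇ {B, D, ¬E, ¬F, ∀s.¬F, …} (+ ∃-successors) — b ∉ ¬D possible
2. Hence b : ¬D: not entailed.

No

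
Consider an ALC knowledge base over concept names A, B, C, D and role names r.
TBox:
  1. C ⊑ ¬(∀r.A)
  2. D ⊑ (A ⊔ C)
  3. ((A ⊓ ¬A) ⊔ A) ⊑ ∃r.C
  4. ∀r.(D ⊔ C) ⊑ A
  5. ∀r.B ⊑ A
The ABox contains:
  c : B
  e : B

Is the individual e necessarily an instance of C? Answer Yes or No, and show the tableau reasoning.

1. e : C?  L(e) = {B} ∪ {¬C}
   open: L(e) ⊇ {B, ¬A, ¬C, ¬D, ∃r.(¬D ⊓ ¬C), …} (+ ∃-successors) — e ∉ C possible
2. Hence e : C: not entailed.

No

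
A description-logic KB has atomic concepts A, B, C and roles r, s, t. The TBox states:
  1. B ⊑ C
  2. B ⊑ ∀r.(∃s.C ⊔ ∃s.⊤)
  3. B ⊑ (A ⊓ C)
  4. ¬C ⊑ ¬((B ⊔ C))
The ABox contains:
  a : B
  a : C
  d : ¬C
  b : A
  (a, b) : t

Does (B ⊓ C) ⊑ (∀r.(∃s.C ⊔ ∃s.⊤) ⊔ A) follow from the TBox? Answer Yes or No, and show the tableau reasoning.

1. (B ⊓ C) ⊑ (∀r.(∃s.C ⊔ ∃s.⊤) ⊔ A)  ⇔  ((B ⊓ C) ⊓ (∃r.(∀s.¬C ⊓ ∀s.⊥) ⊓ ¬A)) unsat w.r.t. T
   all branches close; clash {A, ¬A} at x₀
2. Hence (B ⊓ C) ⊑ (∀r.(∃s.C ⊔ ∃s.⊤) ⊔ A): entailed.

Yes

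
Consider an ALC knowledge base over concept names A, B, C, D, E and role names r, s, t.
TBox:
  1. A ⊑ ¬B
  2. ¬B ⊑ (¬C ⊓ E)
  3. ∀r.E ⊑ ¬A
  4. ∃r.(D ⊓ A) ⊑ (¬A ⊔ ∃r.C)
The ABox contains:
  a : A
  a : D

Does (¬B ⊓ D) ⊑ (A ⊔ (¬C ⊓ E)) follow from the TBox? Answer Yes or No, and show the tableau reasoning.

Yes

1. (¬B ⊓ D) ⊑ (A ⊔ (¬C ⊓ E))  ⇔  ((¬B ⊓ D) ⊓ (¬A ⊓ (C ⊔ ¬E))) unsat w.r.t. T
   all branches close; clash {E, ¬E} at x₀
2. Hence (¬B ⊓ D) ⊑ (A ⊔ (¬C ⊓ E)): entailed.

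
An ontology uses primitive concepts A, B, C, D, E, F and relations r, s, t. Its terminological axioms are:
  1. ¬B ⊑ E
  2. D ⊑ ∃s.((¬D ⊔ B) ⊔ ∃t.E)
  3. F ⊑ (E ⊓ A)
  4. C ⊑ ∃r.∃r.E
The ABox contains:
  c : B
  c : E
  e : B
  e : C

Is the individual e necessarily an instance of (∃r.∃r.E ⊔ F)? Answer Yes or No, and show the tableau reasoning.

1. e : (∃r.∃r.E ⊔ F)?  L(e) = {B, C} ∪ {(∀r.∀r.¬E ⊓ ¬F)}
   clash {E, ¬E} at an ∃-successor — e ∈ (∃r.∃r.E ⊔ F)
2. Hence e : (∃r.∃r.E ⊔ F): entailed.

Yes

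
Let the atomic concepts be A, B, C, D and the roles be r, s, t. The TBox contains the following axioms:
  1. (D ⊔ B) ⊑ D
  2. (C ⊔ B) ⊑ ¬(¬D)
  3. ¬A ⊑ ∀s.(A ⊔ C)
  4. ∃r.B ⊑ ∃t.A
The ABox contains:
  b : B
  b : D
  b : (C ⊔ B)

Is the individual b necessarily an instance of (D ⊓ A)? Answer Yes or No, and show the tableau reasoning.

1. b : (D ⊓ A)?  L(b) = {B, D, (C ⊔ B)} ∪ {(¬D ⊔ ¬A)}
   open: L(b) ⊇ {B, D, ¬A, ∀r.¬B, ∀s.(A ⊔ C)} — b ∉ (D ⊓ A) possible
2. Hence b : (D ⊓ A): not entailed.

No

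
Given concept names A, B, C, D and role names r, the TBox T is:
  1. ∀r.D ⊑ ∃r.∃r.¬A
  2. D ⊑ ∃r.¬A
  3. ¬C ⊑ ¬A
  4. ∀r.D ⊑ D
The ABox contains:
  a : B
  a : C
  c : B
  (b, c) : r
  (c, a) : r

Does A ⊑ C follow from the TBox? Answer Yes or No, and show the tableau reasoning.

1. A ⊑ C  ⇔  (A ⊓ ¬C) unsat w.r.t. T
   all branches close; clash {A, ¬A} at x₀
2. Hence A ⊑ C: entailed.

Yes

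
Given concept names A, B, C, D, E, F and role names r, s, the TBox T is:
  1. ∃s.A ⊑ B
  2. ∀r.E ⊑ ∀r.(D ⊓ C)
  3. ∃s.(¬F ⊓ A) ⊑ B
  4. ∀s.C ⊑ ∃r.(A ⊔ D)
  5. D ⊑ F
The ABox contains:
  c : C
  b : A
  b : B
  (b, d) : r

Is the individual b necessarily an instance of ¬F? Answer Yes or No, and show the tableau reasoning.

1. b : ¬F?  L(b) = {A, B} ∪ {F}
   open: L(b) ⊇ {A, B, F, ∃r.¬E, ∃s.¬C} (+ ∃-successors) — b ∉ ¬F possible
2. Hence b : ¬F: not entailed.

No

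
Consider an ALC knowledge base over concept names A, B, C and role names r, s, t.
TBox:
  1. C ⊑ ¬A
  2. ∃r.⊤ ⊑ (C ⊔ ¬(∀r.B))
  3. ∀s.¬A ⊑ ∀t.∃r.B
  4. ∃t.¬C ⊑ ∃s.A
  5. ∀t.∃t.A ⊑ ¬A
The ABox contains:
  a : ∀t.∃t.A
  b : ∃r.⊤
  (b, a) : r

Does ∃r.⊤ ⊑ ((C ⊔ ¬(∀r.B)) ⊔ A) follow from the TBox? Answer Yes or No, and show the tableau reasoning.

Yes

1. ∃r.⊤ ⊑ ((C ⊔ ¬(∀r.B)) ⊔ A)  ⇔  (∃r.⊤ ⊓ ((¬C ⊓ ∀r.B) ⊓ ¬A)) unsat w.r.t. T
   all branches close; clash {B, ¬B} at an ∃-successor
2. Hence ∃r.⊤ ⊑ ((C ⊔ ¬(∀r.B)) ⊔ A): entailed.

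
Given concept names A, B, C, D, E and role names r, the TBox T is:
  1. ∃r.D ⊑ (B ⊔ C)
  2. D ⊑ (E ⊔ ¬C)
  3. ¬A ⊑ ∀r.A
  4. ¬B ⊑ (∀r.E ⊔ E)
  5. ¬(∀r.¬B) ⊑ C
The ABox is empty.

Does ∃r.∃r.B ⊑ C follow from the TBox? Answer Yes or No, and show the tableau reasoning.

No

1. ∃r.∃r.B ⊑ C  ⇔  (∃r.∃r.B ⊓ ¬C) unsat w.r.t. T
   open: L(x₀) ⊇ {A, B, ¬C, ¬D, ∀r.¬B, …} (+ ∃-successors)
2. Hence ∃r.∃r.B ⊑ C: not entailed.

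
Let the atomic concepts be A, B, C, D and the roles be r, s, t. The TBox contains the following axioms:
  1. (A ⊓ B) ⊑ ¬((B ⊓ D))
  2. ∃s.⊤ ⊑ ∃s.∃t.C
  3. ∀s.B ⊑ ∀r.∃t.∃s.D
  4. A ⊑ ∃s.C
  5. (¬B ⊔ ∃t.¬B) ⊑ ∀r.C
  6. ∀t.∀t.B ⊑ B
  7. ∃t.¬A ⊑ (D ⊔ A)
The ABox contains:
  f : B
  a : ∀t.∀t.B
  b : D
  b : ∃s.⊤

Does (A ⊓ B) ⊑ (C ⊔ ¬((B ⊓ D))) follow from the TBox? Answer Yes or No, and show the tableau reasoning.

1. (A ⊓ B) ⊑ (C ⊔ ¬((B ⊓ D)))  ⇔  ((A ⊓ B) ⊓ (¬C ⊓ (B ⊓ D))) unsat w.r.t. T
   all branches close; clash {D, ¬D} at x₀
2. Hence (A ⊓ B) ⊑ (C ⊔ ¬((B ⊓ D))): entailed.

Yes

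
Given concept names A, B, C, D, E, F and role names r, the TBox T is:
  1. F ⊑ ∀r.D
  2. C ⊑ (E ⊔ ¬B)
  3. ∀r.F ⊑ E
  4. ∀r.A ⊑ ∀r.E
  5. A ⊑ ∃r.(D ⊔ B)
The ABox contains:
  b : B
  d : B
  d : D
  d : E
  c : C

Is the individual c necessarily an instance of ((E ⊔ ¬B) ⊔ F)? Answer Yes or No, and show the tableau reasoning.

1. c : ((E ⊔ ¬B) ⊔ F)?  L(c) = {C} ∪ {((¬E ⊓ B) ⊓ ¬F)}
   clash {B, ¬B} at c — c ∈ ((E ⊔ ¬B) ⊔ F)
2. Hence c : ((E ⊔ ¬B) ⊔ F): entailed.

Yes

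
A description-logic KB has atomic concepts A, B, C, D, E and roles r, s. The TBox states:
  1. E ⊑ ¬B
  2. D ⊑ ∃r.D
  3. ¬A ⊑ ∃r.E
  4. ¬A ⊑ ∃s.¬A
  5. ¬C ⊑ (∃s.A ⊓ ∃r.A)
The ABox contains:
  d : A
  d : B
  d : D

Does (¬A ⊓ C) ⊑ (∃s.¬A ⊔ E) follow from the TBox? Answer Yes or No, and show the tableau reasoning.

Yes

1. (¬A ⊓ C) ⊑ (∃s.¬A ⊔ E)  ⇔  ((¬A ⊓ C) ⊓ (∀s.A ⊓ ¬E)) unsat w.r.t. T
   all branches close; clash {A, ¬A} at an ∃-successor
2. Hence (¬A ⊓ C) ⊑ (∃s.¬A ⊔ E): entailed.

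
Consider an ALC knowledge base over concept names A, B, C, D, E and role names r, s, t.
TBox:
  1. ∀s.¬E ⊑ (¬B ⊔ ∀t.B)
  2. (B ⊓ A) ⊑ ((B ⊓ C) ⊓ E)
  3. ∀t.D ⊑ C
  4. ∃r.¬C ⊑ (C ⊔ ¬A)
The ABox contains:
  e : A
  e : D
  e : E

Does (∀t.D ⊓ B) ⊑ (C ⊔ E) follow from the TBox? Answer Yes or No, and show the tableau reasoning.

1. (∀t.D ⊓ B) ⊑ (C ⊔ E)  ⇔  ((∀t.D ⊓ B) ⊓ (¬C ⊓ ¬E)) unsat w.r.t. T
   all branches close; clash {C, ¬C} at x₀
2. Hence (∀t.D ⊓ B) ⊑ (C ⊔ E): entailed.

Yes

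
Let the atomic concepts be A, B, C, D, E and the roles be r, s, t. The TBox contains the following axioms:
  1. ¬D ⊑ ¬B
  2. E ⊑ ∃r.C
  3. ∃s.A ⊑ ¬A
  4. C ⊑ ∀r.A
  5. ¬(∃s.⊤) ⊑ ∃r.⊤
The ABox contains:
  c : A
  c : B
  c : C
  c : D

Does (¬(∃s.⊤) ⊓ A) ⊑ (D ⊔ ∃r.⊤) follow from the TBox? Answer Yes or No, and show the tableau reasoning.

1. (¬(∃s.⊤) ⊓ A) ⊑ (D ⊔ ∃r.⊤)  ⇔  ((∀s.⊥ ⊓ A) ⊓ (¬D ⊓ ∀r.⊥)) unsat w.r.t. T
   all branches close; clash {A, ¬A} at x₀
2. Hence (¬(∃s.⊤) ⊓ A) ⊑ (D ⊔ ∃r.⊤): entailed.

Yes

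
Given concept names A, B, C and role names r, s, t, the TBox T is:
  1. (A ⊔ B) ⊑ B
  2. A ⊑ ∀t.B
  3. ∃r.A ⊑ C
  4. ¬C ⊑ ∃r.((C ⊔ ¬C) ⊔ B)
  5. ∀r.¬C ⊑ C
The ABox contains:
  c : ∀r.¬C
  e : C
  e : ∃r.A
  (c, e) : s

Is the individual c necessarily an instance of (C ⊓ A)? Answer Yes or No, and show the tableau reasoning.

1. c : (C ⊓ A)?  L(c) = {∀r.¬C} ∪ {(¬C ⊔ ¬A)}
   apply at c: ∀r.¬C⊑C
   open: L(c) ⊇ {C, ¬A, ¬B, ∀r.¬C} — c ∉ (C ⊓ A) possible
2. Hence c : (C ⊓ A): not entailed.

No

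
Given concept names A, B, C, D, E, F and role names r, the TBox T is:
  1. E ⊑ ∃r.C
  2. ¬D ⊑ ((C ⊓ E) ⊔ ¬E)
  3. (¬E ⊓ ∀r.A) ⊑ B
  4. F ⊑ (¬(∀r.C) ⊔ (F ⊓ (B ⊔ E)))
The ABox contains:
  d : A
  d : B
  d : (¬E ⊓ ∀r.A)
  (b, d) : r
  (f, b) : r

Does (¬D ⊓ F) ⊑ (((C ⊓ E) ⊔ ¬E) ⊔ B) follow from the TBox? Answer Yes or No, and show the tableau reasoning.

1. (¬D ⊓ F) ⊑ (((C ⊓ E) ⊔ ¬E) ⊔ B)  ⇔  ((¬D ⊓ F) ⊓ (((¬C ⊔ ¬E) ⊓ E) ⊓ ¬B)) unsat w.r.t. T
   all branches close; clash {E, ¬E} at x₀
2. Hence (¬D ⊓ F) ⊑ (((C ⊓ E) ⊔ ¬E) ⊔ B): entailed.

Yes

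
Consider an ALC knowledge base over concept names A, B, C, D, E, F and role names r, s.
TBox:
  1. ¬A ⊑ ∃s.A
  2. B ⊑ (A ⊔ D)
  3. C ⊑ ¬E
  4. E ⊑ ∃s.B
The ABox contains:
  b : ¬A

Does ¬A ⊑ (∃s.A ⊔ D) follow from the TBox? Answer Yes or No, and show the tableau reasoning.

Yes

1. ¬A ⊑ (∃s.A ⊔ D)  ⇔  (¬A ⊓ (∀s.¬A ⊓ ¬D)) unsat w.r.t. T
   all branches close; clash {D, ¬D} at x₀
2. Hence ¬A ⊑ (∃s.A ⊔ D): entailed.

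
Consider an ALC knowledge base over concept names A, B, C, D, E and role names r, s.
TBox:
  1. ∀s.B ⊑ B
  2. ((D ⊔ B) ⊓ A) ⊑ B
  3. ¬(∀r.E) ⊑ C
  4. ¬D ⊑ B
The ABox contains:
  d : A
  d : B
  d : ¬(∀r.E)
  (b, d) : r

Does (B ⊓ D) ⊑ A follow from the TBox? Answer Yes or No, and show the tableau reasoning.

1. (B ⊓ D) ⊑ A  ⇔  ((B ⊓ D) ⊓ ¬A) unsat w.r.t. T
   open: L(x₀) ⊇ {B, D, ¬A, ∀r.E}
2. Hence (B ⊓ D) ⊑ A: not entailed.

No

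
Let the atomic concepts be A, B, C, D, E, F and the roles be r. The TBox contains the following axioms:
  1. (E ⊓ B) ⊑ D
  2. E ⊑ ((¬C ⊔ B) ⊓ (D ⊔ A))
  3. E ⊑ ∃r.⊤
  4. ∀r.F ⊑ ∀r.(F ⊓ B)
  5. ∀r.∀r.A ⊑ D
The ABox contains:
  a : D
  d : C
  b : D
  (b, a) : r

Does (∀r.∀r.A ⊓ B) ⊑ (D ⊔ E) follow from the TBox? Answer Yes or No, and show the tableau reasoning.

Yes

1. (∀r.∀r.A ⊓ B) ⊑ (D ⊔ E)  ⇔  ((∀r.∀r.A ⊓ B) ⊓ (¬D ⊓ ¬E)) unsat w.r.t. T
   all branches close; clash {D, ¬D} at x₀
2. Hence (∀r.∀r.A ⊓ B) ⊑ (D ⊔ E): entailed.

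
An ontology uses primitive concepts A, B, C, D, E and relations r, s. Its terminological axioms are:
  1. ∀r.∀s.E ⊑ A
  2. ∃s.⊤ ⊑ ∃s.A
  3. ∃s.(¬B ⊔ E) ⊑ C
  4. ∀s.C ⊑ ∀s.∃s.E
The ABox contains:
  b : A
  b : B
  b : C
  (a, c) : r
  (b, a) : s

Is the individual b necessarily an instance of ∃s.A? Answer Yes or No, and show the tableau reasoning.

Yes

1. b : ∃s.A?  L(b) = {A, B, C} ∪ {∀s.¬A}
   clash {A, ¬A} at an ∃-successor — b ∈ ∃s.A
2. Hence b : ∃s.A: entailed.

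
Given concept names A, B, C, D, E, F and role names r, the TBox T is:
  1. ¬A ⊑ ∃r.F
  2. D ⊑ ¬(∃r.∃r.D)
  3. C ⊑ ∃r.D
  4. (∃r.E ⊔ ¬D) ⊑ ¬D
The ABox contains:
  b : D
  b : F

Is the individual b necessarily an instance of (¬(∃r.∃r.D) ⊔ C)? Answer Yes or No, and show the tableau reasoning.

Yes

1. b : (¬(∃r.∃r.D) ⊔ C)?  L(b) = {D, F} ∪ {(∃r.∃r.D ⊓ ¬C)}
   clash {D, ¬D} at b — b ∈ (¬(∃r.∃r.D) ⊔ C)
2. Hence b : (¬(∃r.∃r.D) ⊔ C): entailed.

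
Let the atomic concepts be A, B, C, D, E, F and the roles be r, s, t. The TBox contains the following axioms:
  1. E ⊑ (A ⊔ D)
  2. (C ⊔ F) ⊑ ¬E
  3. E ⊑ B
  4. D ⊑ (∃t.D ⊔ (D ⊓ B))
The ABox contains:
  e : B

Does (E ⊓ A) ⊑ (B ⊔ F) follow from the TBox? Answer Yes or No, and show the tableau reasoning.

Yes

1. (E ⊓ A) ⊑ (B ⊔ F)  ⇔  ((E ⊓ A) ⊓ (¬B ⊓ ¬F)) unsat w.r.t. T
   all branches close; clash {B, ¬B} at x₀
2. Hence (E ⊓ A) ⊑ (B ⊔ F): entailed.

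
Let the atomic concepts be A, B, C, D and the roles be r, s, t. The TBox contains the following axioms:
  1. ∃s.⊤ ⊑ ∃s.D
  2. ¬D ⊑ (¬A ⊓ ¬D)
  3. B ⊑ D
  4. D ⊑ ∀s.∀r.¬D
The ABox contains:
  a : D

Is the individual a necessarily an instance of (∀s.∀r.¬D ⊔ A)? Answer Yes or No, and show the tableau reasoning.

Yes

1. a : (∀s.∀r.¬D ⊔ A)?  L(a) = {D} ∪ {(∃s.∃r.D ⊓ ¬A)}
   clash {D, ¬D} at an ∃-successor — a ∈ (∀s.∀r.¬D ⊔ A)
2. Hence a : (∀s.∀r.¬D ⊔ A): entailed.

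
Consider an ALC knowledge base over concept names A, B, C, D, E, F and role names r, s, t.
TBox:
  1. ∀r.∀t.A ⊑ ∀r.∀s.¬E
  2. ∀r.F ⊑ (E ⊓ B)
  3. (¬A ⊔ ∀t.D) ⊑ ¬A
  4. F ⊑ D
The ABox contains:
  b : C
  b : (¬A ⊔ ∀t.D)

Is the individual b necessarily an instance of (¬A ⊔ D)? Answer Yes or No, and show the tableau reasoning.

Yes

1. b : (¬A ⊔ D)?  L(b) = {C, (¬A ⊔ ∀t.D)} ∪ {(A ⊓ ¬D)}
   clash {D, ¬D} at b — b ∈ (¬A ⊔ D)
2. Hence b : (¬A ⊔ D): entailed.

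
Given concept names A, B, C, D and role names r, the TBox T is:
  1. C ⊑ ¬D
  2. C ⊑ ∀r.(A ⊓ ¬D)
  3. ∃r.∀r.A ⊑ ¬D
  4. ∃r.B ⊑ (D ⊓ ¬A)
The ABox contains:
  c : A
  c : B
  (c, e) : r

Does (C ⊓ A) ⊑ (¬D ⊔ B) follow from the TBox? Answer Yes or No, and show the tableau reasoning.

Yes

1. (C ⊓ A) ⊑ (¬D ⊔ B)  ⇔  ((C ⊓ A) ⊓ (D ⊓ ¬B)) unsat w.r.t. T
   all branches close; clash {D, ¬D} at x₀
2. Hence (C ⊓ A) ⊑ (¬D ⊔ B): entailed.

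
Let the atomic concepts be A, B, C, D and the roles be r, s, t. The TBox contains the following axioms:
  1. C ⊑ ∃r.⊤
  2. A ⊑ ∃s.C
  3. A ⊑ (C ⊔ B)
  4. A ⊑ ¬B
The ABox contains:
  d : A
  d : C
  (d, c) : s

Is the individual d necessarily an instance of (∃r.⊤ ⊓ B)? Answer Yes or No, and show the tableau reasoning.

No

1. d : (∃r.⊤ ⊓ B)?  L(d) = {A, C} ∪ {(∀r.⊥ ⊔ ¬B)}
   apply at d: C⊑∃r.⊤; A⊑∃s.C; A⊑(C ⊔ B)
   open: L(d) ⊇ {A, C, ¬B, ∃r.⊤, ∃s.C} (+ ∃-successors) — d ∉ (∃r.⊤ ⊓ B) possible
2. Hence d : (∃r.⊤ ⊓ B): not entailed.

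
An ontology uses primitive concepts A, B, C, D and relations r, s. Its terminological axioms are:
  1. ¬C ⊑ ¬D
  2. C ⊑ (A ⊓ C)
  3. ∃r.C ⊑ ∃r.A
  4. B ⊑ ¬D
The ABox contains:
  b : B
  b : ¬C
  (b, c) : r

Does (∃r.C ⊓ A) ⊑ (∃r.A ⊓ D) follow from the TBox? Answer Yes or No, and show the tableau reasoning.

No

1. (∃r.C ⊓ A) ⊑ (∃r.A ⊓ D)  ⇔  ((∃r.C ⊓ A) ⊓ (∀r.¬A ⊔ ¬D)) unsat w.r.t. T
   apply at x₀: ∃r.C⊑∃r.A
   open: L(x₀) ⊇ {A, C, ¬B, ¬D, ∃r.A, …} (+ ∃-successors)
2. Hence (∃r.C ⊓ A) ⊑ (∃r.A ⊓ D): not entailed.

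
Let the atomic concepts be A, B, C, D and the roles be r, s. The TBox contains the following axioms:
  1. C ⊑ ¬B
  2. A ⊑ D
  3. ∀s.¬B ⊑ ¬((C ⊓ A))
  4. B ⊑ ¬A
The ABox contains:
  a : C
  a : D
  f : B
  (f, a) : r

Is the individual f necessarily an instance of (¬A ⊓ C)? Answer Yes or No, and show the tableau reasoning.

1. f : (¬A ⊓ C)?  L(f) = {B} ∪ {(A ⊔ ¬C)}
   apply at f: B⊑¬A
   open: L(f) ⊇ {B, ¬A, ¬C, ∃s.B} (+ ∃-successors) — f ∉ (¬A ⊓ C) possible
2. Hence f : (¬A ⊓ C): not entailed.

No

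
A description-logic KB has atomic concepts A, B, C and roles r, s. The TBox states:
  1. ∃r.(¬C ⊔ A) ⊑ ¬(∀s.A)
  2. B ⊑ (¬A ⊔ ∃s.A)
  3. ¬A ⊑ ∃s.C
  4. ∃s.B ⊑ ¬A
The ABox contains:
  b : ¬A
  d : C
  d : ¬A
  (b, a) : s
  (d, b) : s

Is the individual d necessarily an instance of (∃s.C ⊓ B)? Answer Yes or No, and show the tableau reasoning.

1. d : (∃s.C ⊓ B)?  L(d) = {C, ¬A} ∪ {(∀s.¬C ⊔ ¬B)}
   apply at d: ¬A⊑∃s.C
   open: L(d) ⊇ {C, ¬A, ¬B, ∀r.(C ⊓ ¬A), ∃s.C} (+ ∃-successors) — d ∉ (∃s.C ⊓ B) possible
2. Hence d : (∃s.C ⊓ B): not entailed.

No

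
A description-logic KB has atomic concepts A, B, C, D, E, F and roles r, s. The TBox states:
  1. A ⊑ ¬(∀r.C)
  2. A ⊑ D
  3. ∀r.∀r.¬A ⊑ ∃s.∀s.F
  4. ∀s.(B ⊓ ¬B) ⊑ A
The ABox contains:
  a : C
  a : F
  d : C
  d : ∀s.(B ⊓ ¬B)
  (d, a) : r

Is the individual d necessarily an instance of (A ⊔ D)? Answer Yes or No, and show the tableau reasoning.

1. d : (A ⊔ D)?  L(d) = {C, ∀s.(B ⊓ ¬B)} ∪ {(¬A ⊓ ¬D)}
   clash {A, ¬A} at d — d ∈ (A ⊔ D)
2. Hence d : (A ⊔ D): entailed.

Yes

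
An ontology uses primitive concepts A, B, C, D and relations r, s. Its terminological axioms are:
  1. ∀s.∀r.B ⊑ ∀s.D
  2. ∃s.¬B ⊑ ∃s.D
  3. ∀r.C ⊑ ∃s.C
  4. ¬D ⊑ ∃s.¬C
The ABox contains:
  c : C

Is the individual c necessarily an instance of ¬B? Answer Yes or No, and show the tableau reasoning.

1. c : ¬B?  L(c) = {C} ∪ {B}
   open: L(c) ⊇ {B, C, D, ∀s.B, ∃r.¬C, …} (+ ∃-successors) — c ∉ ¬B possible
2. Hence c : ¬B: not entailed.

No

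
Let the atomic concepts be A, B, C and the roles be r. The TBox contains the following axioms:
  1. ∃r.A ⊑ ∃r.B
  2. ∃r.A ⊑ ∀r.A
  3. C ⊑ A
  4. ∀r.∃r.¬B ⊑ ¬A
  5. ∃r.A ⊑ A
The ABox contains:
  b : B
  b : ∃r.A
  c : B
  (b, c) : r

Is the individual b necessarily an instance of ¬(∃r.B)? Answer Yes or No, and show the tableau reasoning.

1. b : ¬(∃r.B)?  L(b) = {B, ∃r.A} ∪ {∃r.B}
   apply at b: ∃r.A⊑∀r.A; ∃r.A⊑A
   open: L(b) ⊇ {A, B, ¬C, ∀r.A, ∃r.A, …} (+ ∃-successors) — b ∉ ¬(∃r.B) possible
2. Hence b : ¬(∃r.B): not entailed.

No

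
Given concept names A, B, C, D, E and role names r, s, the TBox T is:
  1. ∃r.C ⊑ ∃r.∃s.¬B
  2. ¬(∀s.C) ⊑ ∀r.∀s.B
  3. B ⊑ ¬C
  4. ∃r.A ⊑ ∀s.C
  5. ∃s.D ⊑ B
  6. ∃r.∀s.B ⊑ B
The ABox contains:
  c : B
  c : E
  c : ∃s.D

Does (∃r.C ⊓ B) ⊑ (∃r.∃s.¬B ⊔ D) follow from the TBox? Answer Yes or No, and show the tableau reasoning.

1. (∃r.C ⊓ B) ⊑ (∃r.∃s.¬B ⊔ D)  ⇔  ((∃r.C ⊓ B) ⊓ (∀r.∀s.B ⊓ ¬D)) unsat w.r.t. T
   all branches close; clash {B, ¬B} at an ∃-successor
2. Hence (∃r.C ⊓ B) ⊑ (∃r.∃s.¬B ⊔ D): entailed.

Yes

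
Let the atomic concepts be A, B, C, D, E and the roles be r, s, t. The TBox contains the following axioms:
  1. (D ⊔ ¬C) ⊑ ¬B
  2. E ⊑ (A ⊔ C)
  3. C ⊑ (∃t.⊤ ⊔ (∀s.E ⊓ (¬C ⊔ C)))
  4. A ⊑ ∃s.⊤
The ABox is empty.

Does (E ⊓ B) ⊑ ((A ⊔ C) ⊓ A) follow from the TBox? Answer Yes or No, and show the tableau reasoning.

No

1. (E ⊓ B) ⊑ ((A ⊔ C) ⊓ A)  ⇔  ((E ⊓ B) ⊓ ((¬A ⊓ ¬C) ⊔ ¬A)) unsat w.r.t. T
   apply at x₀: E⊑(A ⊔ C)
   open: L(x₀) ⊇ {B, C, E, ¬A, ¬D, …} (+ ∃-successors)
2. Hence (E ⊓ B) ⊑ ((A ⊔ C) ⊓ A): not entailed.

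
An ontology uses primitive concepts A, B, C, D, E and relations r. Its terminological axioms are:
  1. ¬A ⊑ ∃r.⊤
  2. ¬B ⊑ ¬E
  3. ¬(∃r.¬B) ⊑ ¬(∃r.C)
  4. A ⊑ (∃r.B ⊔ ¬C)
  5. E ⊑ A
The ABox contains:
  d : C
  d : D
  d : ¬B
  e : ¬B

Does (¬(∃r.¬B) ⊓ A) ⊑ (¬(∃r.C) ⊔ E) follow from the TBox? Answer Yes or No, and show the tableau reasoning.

1. (¬(∃r.¬B) ⊓ A) ⊑ (¬(∃r.C) ⊔ E)  ⇔  ((∀r.B ⊓ A) ⊓ (∃r.C ⊓ ¬E)) unsat w.r.t. T
   all branches close; clash {C, ¬C} at an ∃-successor
2. Hence (¬(∃r.¬B) ⊓ A) ⊑ (¬(∃r.C) ⊔ E): entailed.

Yes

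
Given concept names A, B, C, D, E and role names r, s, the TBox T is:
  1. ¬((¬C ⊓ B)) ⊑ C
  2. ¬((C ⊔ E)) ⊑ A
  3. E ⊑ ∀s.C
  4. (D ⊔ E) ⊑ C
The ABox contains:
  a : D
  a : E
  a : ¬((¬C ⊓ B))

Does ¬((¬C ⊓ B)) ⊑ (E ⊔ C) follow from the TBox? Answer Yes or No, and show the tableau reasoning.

1. ¬((¬C ⊓ B)) ⊑ (E ⊔ C)  ⇔  ((C ⊔ ¬B) ⊓ (¬E ⊓ ¬C)) unsat w.r.t. T
   all branches close; clash {C, ¬C} at x₀
2. Hence ¬((¬C ⊓ B)) ⊑ (E ⊔ C): entailed.

Yes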